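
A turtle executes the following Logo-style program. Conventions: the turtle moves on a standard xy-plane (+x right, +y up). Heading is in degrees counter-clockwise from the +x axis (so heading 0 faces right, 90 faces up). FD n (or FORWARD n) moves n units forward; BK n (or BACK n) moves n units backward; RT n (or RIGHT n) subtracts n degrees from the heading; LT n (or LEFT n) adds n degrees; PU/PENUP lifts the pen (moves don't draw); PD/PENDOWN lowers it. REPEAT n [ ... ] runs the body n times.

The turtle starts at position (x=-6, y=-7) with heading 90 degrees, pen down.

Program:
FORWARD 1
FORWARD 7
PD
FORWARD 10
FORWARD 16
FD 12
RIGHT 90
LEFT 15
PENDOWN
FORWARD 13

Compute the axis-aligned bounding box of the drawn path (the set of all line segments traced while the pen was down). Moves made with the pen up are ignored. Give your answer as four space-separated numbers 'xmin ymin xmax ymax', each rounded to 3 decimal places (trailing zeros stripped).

Executing turtle program step by step:
Start: pos=(-6,-7), heading=90, pen down
FD 1: (-6,-7) -> (-6,-6) [heading=90, draw]
FD 7: (-6,-6) -> (-6,1) [heading=90, draw]
PD: pen down
FD 10: (-6,1) -> (-6,11) [heading=90, draw]
FD 16: (-6,11) -> (-6,27) [heading=90, draw]
FD 12: (-6,27) -> (-6,39) [heading=90, draw]
RT 90: heading 90 -> 0
LT 15: heading 0 -> 15
PD: pen down
FD 13: (-6,39) -> (6.557,42.365) [heading=15, draw]
Final: pos=(6.557,42.365), heading=15, 6 segment(s) drawn

Segment endpoints: x in {-6, -6, -6, -6, 6.557}, y in {-7, -6, 1, 11, 27, 39, 42.365}
xmin=-6, ymin=-7, xmax=6.557, ymax=42.365

Answer: -6 -7 6.557 42.365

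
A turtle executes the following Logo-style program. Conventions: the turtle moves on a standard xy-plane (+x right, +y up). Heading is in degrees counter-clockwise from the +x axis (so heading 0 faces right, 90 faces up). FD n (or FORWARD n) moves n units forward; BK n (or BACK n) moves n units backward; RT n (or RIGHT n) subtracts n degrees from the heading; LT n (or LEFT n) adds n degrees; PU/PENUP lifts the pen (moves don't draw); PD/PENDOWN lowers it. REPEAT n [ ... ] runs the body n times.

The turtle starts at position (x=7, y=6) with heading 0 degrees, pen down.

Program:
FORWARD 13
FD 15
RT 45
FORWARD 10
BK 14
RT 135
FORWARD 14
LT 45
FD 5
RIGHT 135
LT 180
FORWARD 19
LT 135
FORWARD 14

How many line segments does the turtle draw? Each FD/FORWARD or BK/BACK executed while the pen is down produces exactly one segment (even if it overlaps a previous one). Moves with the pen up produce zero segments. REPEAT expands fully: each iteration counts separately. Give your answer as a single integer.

Answer: 8

Derivation:
Executing turtle program step by step:
Start: pos=(7,6), heading=0, pen down
FD 13: (7,6) -> (20,6) [heading=0, draw]
FD 15: (20,6) -> (35,6) [heading=0, draw]
RT 45: heading 0 -> 315
FD 10: (35,6) -> (42.071,-1.071) [heading=315, draw]
BK 14: (42.071,-1.071) -> (32.172,8.828) [heading=315, draw]
RT 135: heading 315 -> 180
FD 14: (32.172,8.828) -> (18.172,8.828) [heading=180, draw]
LT 45: heading 180 -> 225
FD 5: (18.172,8.828) -> (14.636,5.293) [heading=225, draw]
RT 135: heading 225 -> 90
LT 180: heading 90 -> 270
FD 19: (14.636,5.293) -> (14.636,-13.707) [heading=270, draw]
LT 135: heading 270 -> 45
FD 14: (14.636,-13.707) -> (24.536,-3.808) [heading=45, draw]
Final: pos=(24.536,-3.808), heading=45, 8 segment(s) drawn
Segments drawn: 8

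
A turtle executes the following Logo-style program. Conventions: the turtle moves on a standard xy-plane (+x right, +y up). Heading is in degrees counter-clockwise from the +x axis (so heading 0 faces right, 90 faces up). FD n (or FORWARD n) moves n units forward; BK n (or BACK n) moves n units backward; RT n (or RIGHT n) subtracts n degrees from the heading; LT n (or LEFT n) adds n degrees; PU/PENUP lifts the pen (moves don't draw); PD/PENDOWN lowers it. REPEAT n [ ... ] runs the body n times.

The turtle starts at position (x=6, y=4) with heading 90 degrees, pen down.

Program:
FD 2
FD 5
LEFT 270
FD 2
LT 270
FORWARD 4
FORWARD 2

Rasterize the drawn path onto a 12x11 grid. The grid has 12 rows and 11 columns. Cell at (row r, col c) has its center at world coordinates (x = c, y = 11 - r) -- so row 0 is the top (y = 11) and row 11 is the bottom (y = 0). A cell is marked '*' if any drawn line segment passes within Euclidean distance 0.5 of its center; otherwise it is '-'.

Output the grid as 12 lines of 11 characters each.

Answer: ------***--
------*-*--
------*-*--
------*-*--
------*-*--
------*-*--
------*-*--
------*----
-----------
-----------
-----------
-----------

Derivation:
Segment 0: (6,4) -> (6,6)
Segment 1: (6,6) -> (6,11)
Segment 2: (6,11) -> (8,11)
Segment 3: (8,11) -> (8,7)
Segment 4: (8,7) -> (8,5)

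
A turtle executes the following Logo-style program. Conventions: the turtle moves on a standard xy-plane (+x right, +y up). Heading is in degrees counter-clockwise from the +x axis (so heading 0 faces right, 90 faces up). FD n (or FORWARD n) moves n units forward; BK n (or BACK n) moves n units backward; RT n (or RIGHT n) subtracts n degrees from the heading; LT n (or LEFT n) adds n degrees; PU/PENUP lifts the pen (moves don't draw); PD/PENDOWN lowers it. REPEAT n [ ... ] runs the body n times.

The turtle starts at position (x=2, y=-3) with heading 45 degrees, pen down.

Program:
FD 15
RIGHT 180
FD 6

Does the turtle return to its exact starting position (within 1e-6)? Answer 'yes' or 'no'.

Executing turtle program step by step:
Start: pos=(2,-3), heading=45, pen down
FD 15: (2,-3) -> (12.607,7.607) [heading=45, draw]
RT 180: heading 45 -> 225
FD 6: (12.607,7.607) -> (8.364,3.364) [heading=225, draw]
Final: pos=(8.364,3.364), heading=225, 2 segment(s) drawn

Start position: (2, -3)
Final position: (8.364, 3.364)
Distance = 9; >= 1e-6 -> NOT closed

Answer: no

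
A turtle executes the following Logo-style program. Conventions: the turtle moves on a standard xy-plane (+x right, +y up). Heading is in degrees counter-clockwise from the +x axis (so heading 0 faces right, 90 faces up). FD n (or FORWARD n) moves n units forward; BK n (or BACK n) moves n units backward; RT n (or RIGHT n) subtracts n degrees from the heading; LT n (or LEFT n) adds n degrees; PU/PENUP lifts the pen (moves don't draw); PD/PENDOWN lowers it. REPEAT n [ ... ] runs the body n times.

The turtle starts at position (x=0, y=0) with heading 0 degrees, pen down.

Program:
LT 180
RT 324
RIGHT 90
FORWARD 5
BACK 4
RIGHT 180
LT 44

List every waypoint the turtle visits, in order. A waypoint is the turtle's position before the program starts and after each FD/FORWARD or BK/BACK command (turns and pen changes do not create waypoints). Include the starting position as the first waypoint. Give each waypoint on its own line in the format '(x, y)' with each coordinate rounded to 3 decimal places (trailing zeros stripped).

Executing turtle program step by step:
Start: pos=(0,0), heading=0, pen down
LT 180: heading 0 -> 180
RT 324: heading 180 -> 216
RT 90: heading 216 -> 126
FD 5: (0,0) -> (-2.939,4.045) [heading=126, draw]
BK 4: (-2.939,4.045) -> (-0.588,0.809) [heading=126, draw]
RT 180: heading 126 -> 306
LT 44: heading 306 -> 350
Final: pos=(-0.588,0.809), heading=350, 2 segment(s) drawn
Waypoints (3 total):
(0, 0)
(-2.939, 4.045)
(-0.588, 0.809)

Answer: (0, 0)
(-2.939, 4.045)
(-0.588, 0.809)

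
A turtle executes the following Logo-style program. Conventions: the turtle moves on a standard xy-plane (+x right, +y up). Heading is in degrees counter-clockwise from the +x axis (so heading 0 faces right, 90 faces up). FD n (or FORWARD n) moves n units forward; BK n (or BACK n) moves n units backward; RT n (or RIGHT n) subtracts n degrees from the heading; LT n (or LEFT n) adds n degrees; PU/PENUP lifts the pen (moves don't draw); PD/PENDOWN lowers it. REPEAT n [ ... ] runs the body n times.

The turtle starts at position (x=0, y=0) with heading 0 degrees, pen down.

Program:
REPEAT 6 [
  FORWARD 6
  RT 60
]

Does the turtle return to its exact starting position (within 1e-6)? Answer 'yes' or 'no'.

Answer: yes

Derivation:
Executing turtle program step by step:
Start: pos=(0,0), heading=0, pen down
REPEAT 6 [
  -- iteration 1/6 --
  FD 6: (0,0) -> (6,0) [heading=0, draw]
  RT 60: heading 0 -> 300
  -- iteration 2/6 --
  FD 6: (6,0) -> (9,-5.196) [heading=300, draw]
  RT 60: heading 300 -> 240
  -- iteration 3/6 --
  FD 6: (9,-5.196) -> (6,-10.392) [heading=240, draw]
  RT 60: heading 240 -> 180
  -- iteration 4/6 --
  FD 6: (6,-10.392) -> (0,-10.392) [heading=180, draw]
  RT 60: heading 180 -> 120
  -- iteration 5/6 --
  FD 6: (0,-10.392) -> (-3,-5.196) [heading=120, draw]
  RT 60: heading 120 -> 60
  -- iteration 6/6 --
  FD 6: (-3,-5.196) -> (0,0) [heading=60, draw]
  RT 60: heading 60 -> 0
]
Final: pos=(0,0), heading=0, 6 segment(s) drawn

Start position: (0, 0)
Final position: (0, 0)
Distance = 0; < 1e-6 -> CLOSED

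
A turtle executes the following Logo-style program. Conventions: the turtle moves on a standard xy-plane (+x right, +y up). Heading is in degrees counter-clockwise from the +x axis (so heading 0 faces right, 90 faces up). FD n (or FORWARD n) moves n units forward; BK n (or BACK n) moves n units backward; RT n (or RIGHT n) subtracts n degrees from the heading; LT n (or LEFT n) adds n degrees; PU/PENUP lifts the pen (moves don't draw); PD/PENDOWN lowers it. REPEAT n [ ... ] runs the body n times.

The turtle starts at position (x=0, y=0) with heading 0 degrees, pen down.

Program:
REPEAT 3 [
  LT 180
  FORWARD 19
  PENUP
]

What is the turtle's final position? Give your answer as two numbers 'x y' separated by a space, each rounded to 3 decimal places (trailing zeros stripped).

Executing turtle program step by step:
Start: pos=(0,0), heading=0, pen down
REPEAT 3 [
  -- iteration 1/3 --
  LT 180: heading 0 -> 180
  FD 19: (0,0) -> (-19,0) [heading=180, draw]
  PU: pen up
  -- iteration 2/3 --
  LT 180: heading 180 -> 0
  FD 19: (-19,0) -> (0,0) [heading=0, move]
  PU: pen up
  -- iteration 3/3 --
  LT 180: heading 0 -> 180
  FD 19: (0,0) -> (-19,0) [heading=180, move]
  PU: pen up
]
Final: pos=(-19,0), heading=180, 1 segment(s) drawn

Answer: -19 0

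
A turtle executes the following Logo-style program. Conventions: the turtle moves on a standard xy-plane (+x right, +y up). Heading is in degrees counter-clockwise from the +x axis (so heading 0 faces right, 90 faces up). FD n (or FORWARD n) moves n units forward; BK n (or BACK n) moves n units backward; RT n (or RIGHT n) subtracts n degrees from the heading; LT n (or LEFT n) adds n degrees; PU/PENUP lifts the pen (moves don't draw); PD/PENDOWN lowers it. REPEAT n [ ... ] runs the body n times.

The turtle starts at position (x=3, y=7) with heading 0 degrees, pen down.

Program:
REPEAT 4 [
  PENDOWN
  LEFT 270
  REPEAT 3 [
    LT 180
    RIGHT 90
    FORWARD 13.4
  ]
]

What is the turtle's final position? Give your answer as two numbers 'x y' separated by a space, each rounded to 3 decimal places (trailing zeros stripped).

Answer: 3 7

Derivation:
Executing turtle program step by step:
Start: pos=(3,7), heading=0, pen down
REPEAT 4 [
  -- iteration 1/4 --
  PD: pen down
  LT 270: heading 0 -> 270
  REPEAT 3 [
    -- iteration 1/3 --
    LT 180: heading 270 -> 90
    RT 90: heading 90 -> 0
    FD 13.4: (3,7) -> (16.4,7) [heading=0, draw]
    -- iteration 2/3 --
    LT 180: heading 0 -> 180
    RT 90: heading 180 -> 90
    FD 13.4: (16.4,7) -> (16.4,20.4) [heading=90, draw]
    -- iteration 3/3 --
    LT 180: heading 90 -> 270
    RT 90: heading 270 -> 180
    FD 13.4: (16.4,20.4) -> (3,20.4) [heading=180, draw]
  ]
  -- iteration 2/4 --
  PD: pen down
  LT 270: heading 180 -> 90
  REPEAT 3 [
    -- iteration 1/3 --
    LT 180: heading 90 -> 270
    RT 90: heading 270 -> 180
    FD 13.4: (3,20.4) -> (-10.4,20.4) [heading=180, draw]
    -- iteration 2/3 --
    LT 180: heading 180 -> 0
    RT 90: heading 0 -> 270
    FD 13.4: (-10.4,20.4) -> (-10.4,7) [heading=270, draw]
    -- iteration 3/3 --
    LT 180: heading 270 -> 90
    RT 90: heading 90 -> 0
    FD 13.4: (-10.4,7) -> (3,7) [heading=0, draw]
  ]
  -- iteration 3/4 --
  PD: pen down
  LT 270: heading 0 -> 270
  REPEAT 3 [
    -- iteration 1/3 --
    LT 180: heading 270 -> 90
    RT 90: heading 90 -> 0
    FD 13.4: (3,7) -> (16.4,7) [heading=0, draw]
    -- iteration 2/3 --
    LT 180: heading 0 -> 180
    RT 90: heading 180 -> 90
    FD 13.4: (16.4,7) -> (16.4,20.4) [heading=90, draw]
    -- iteration 3/3 --
    LT 180: heading 90 -> 270
    RT 90: heading 270 -> 180
    FD 13.4: (16.4,20.4) -> (3,20.4) [heading=180, draw]
  ]
  -- iteration 4/4 --
  PD: pen down
  LT 270: heading 180 -> 90
  REPEAT 3 [
    -- iteration 1/3 --
    LT 180: heading 90 -> 270
    RT 90: heading 270 -> 180
    FD 13.4: (3,20.4) -> (-10.4,20.4) [heading=180, draw]
    -- iteration 2/3 --
    LT 180: heading 180 -> 0
    RT 90: heading 0 -> 270
    FD 13.4: (-10.4,20.4) -> (-10.4,7) [heading=270, draw]
    -- iteration 3/3 --
    LT 180: heading 270 -> 90
    RT 90: heading 90 -> 0
    FD 13.4: (-10.4,7) -> (3,7) [heading=0, draw]
  ]
]
Final: pos=(3,7), heading=0, 12 segment(s) drawn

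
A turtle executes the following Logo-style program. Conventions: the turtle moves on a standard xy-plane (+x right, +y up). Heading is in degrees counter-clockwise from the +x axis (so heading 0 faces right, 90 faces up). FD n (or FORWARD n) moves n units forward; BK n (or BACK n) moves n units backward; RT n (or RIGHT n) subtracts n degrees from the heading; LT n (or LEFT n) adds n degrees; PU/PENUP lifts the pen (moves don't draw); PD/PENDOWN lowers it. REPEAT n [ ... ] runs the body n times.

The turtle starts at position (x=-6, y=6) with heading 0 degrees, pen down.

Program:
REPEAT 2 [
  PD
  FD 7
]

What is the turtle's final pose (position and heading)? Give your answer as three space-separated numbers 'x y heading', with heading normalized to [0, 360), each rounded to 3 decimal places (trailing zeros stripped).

Executing turtle program step by step:
Start: pos=(-6,6), heading=0, pen down
REPEAT 2 [
  -- iteration 1/2 --
  PD: pen down
  FD 7: (-6,6) -> (1,6) [heading=0, draw]
  -- iteration 2/2 --
  PD: pen down
  FD 7: (1,6) -> (8,6) [heading=0, draw]
]
Final: pos=(8,6), heading=0, 2 segment(s) drawn

Answer: 8 6 0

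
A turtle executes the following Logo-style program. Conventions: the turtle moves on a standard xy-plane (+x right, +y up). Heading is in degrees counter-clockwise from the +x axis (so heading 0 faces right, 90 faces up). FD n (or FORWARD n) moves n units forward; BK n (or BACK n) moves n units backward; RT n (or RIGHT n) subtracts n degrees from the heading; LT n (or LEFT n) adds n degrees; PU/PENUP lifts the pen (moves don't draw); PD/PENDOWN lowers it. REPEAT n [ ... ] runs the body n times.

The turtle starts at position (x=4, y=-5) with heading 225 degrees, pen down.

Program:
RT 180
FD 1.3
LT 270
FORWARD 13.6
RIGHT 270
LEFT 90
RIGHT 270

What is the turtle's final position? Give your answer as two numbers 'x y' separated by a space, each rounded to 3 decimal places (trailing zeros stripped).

Answer: 14.536 -13.697

Derivation:
Executing turtle program step by step:
Start: pos=(4,-5), heading=225, pen down
RT 180: heading 225 -> 45
FD 1.3: (4,-5) -> (4.919,-4.081) [heading=45, draw]
LT 270: heading 45 -> 315
FD 13.6: (4.919,-4.081) -> (14.536,-13.697) [heading=315, draw]
RT 270: heading 315 -> 45
LT 90: heading 45 -> 135
RT 270: heading 135 -> 225
Final: pos=(14.536,-13.697), heading=225, 2 segment(s) drawn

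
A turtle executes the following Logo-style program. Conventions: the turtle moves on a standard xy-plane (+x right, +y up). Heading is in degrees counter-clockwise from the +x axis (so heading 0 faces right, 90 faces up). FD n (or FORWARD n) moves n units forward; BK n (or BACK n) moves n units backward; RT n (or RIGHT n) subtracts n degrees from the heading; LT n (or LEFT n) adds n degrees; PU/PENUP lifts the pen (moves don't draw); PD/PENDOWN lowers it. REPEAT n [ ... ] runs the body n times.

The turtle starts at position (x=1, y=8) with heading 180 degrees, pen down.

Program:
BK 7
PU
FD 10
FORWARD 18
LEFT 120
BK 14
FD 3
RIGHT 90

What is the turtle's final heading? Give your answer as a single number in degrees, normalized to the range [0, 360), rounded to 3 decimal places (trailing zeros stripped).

Executing turtle program step by step:
Start: pos=(1,8), heading=180, pen down
BK 7: (1,8) -> (8,8) [heading=180, draw]
PU: pen up
FD 10: (8,8) -> (-2,8) [heading=180, move]
FD 18: (-2,8) -> (-20,8) [heading=180, move]
LT 120: heading 180 -> 300
BK 14: (-20,8) -> (-27,20.124) [heading=300, move]
FD 3: (-27,20.124) -> (-25.5,17.526) [heading=300, move]
RT 90: heading 300 -> 210
Final: pos=(-25.5,17.526), heading=210, 1 segment(s) drawn

Answer: 210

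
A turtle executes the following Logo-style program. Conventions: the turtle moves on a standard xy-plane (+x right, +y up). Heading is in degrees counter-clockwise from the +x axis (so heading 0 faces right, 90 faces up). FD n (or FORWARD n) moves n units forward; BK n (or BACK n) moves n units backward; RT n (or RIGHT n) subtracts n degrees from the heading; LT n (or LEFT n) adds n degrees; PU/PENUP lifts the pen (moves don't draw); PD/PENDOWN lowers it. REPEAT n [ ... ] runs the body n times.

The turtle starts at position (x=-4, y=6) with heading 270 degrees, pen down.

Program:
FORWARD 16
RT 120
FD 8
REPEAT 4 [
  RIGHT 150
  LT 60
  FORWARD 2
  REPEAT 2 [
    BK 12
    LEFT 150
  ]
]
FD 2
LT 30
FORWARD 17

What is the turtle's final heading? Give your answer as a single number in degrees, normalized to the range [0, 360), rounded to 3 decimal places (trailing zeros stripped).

Executing turtle program step by step:
Start: pos=(-4,6), heading=270, pen down
FD 16: (-4,6) -> (-4,-10) [heading=270, draw]
RT 120: heading 270 -> 150
FD 8: (-4,-10) -> (-10.928,-6) [heading=150, draw]
REPEAT 4 [
  -- iteration 1/4 --
  RT 150: heading 150 -> 0
  LT 60: heading 0 -> 60
  FD 2: (-10.928,-6) -> (-9.928,-4.268) [heading=60, draw]
  REPEAT 2 [
    -- iteration 1/2 --
    BK 12: (-9.928,-4.268) -> (-15.928,-14.66) [heading=60, draw]
    LT 150: heading 60 -> 210
    -- iteration 2/2 --
    BK 12: (-15.928,-14.66) -> (-5.536,-8.66) [heading=210, draw]
    LT 150: heading 210 -> 0
  ]
  -- iteration 2/4 --
  RT 150: heading 0 -> 210
  LT 60: heading 210 -> 270
  FD 2: (-5.536,-8.66) -> (-5.536,-10.66) [heading=270, draw]
  REPEAT 2 [
    -- iteration 1/2 --
    BK 12: (-5.536,-10.66) -> (-5.536,1.34) [heading=270, draw]
    LT 150: heading 270 -> 60
    -- iteration 2/2 --
    BK 12: (-5.536,1.34) -> (-11.536,-9.053) [heading=60, draw]
    LT 150: heading 60 -> 210
  ]
  -- iteration 3/4 --
  RT 150: heading 210 -> 60
  LT 60: heading 60 -> 120
  FD 2: (-11.536,-9.053) -> (-12.536,-7.321) [heading=120, draw]
  REPEAT 2 [
    -- iteration 1/2 --
    BK 12: (-12.536,-7.321) -> (-6.536,-17.713) [heading=120, draw]
    LT 150: heading 120 -> 270
    -- iteration 2/2 --
    BK 12: (-6.536,-17.713) -> (-6.536,-5.713) [heading=270, draw]
    LT 150: heading 270 -> 60
  ]
  -- iteration 4/4 --
  RT 150: heading 60 -> 270
  LT 60: heading 270 -> 330
  FD 2: (-6.536,-5.713) -> (-4.804,-6.713) [heading=330, draw]
  REPEAT 2 [
    -- iteration 1/2 --
    BK 12: (-4.804,-6.713) -> (-15.196,-0.713) [heading=330, draw]
    LT 150: heading 330 -> 120
    -- iteration 2/2 --
    BK 12: (-15.196,-0.713) -> (-9.196,-11.105) [heading=120, draw]
    LT 150: heading 120 -> 270
  ]
]
FD 2: (-9.196,-11.105) -> (-9.196,-13.105) [heading=270, draw]
LT 30: heading 270 -> 300
FD 17: (-9.196,-13.105) -> (-0.696,-27.828) [heading=300, draw]
Final: pos=(-0.696,-27.828), heading=300, 16 segment(s) drawn

Answer: 300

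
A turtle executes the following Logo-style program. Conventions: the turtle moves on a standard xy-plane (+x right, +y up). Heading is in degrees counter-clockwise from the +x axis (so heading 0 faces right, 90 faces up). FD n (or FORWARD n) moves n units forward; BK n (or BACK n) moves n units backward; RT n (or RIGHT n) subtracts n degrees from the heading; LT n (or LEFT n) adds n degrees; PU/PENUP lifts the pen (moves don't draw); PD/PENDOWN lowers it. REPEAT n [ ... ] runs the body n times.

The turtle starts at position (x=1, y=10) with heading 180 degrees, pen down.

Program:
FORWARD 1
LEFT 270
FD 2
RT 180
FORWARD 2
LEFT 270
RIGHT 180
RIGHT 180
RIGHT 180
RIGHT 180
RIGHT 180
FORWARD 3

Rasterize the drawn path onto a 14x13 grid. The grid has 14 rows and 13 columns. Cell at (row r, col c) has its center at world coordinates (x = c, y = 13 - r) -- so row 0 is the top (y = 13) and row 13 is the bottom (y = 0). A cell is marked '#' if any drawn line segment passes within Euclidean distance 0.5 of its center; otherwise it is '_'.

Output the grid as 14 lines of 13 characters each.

Segment 0: (1,10) -> (0,10)
Segment 1: (0,10) -> (0,12)
Segment 2: (0,12) -> (0,10)
Segment 3: (0,10) -> (3,10)

Answer: _____________
#____________
#____________
####_________
_____________
_____________
_____________
_____________
_____________
_____________
_____________
_____________
_____________
_____________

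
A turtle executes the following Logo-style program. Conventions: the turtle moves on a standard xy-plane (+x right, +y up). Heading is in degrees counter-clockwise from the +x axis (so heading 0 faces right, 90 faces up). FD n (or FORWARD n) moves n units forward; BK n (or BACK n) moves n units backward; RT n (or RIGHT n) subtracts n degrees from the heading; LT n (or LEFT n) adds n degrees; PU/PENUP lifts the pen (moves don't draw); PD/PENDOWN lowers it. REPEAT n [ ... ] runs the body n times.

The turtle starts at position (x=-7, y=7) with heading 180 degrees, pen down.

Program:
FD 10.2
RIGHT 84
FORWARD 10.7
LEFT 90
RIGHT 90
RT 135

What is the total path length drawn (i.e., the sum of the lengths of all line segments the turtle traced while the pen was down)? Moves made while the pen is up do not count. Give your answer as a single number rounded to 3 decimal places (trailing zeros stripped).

Answer: 20.9

Derivation:
Executing turtle program step by step:
Start: pos=(-7,7), heading=180, pen down
FD 10.2: (-7,7) -> (-17.2,7) [heading=180, draw]
RT 84: heading 180 -> 96
FD 10.7: (-17.2,7) -> (-18.318,17.641) [heading=96, draw]
LT 90: heading 96 -> 186
RT 90: heading 186 -> 96
RT 135: heading 96 -> 321
Final: pos=(-18.318,17.641), heading=321, 2 segment(s) drawn

Segment lengths:
  seg 1: (-7,7) -> (-17.2,7), length = 10.2
  seg 2: (-17.2,7) -> (-18.318,17.641), length = 10.7
Total = 20.9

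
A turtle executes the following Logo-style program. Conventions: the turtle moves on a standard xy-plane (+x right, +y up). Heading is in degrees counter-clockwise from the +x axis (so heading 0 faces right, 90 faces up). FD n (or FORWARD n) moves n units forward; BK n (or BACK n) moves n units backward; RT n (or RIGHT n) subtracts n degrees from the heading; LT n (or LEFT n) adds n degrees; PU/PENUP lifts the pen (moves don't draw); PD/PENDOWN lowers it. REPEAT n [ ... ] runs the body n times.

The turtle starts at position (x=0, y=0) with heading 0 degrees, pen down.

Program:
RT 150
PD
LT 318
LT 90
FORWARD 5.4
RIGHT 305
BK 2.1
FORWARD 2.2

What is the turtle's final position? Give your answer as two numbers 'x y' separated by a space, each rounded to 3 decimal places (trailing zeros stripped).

Answer: -1.055 -5.355

Derivation:
Executing turtle program step by step:
Start: pos=(0,0), heading=0, pen down
RT 150: heading 0 -> 210
PD: pen down
LT 318: heading 210 -> 168
LT 90: heading 168 -> 258
FD 5.4: (0,0) -> (-1.123,-5.282) [heading=258, draw]
RT 305: heading 258 -> 313
BK 2.1: (-1.123,-5.282) -> (-2.555,-3.746) [heading=313, draw]
FD 2.2: (-2.555,-3.746) -> (-1.055,-5.355) [heading=313, draw]
Final: pos=(-1.055,-5.355), heading=313, 3 segment(s) drawn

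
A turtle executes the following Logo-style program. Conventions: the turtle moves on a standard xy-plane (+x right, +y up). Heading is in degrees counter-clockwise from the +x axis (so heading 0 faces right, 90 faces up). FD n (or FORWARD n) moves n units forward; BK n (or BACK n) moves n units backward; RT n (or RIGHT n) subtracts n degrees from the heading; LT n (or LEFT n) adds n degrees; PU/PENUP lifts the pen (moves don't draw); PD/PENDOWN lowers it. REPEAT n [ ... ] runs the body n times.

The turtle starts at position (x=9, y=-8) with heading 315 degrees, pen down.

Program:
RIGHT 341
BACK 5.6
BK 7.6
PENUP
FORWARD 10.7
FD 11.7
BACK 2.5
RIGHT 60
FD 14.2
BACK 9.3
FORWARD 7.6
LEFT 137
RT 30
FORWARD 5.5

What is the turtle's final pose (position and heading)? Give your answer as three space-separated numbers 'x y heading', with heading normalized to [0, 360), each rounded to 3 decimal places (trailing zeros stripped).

Executing turtle program step by step:
Start: pos=(9,-8), heading=315, pen down
RT 341: heading 315 -> 334
BK 5.6: (9,-8) -> (3.967,-5.545) [heading=334, draw]
BK 7.6: (3.967,-5.545) -> (-2.864,-2.214) [heading=334, draw]
PU: pen up
FD 10.7: (-2.864,-2.214) -> (6.753,-6.904) [heading=334, move]
FD 11.7: (6.753,-6.904) -> (17.269,-12.033) [heading=334, move]
BK 2.5: (17.269,-12.033) -> (15.022,-10.937) [heading=334, move]
RT 60: heading 334 -> 274
FD 14.2: (15.022,-10.937) -> (16.012,-25.102) [heading=274, move]
BK 9.3: (16.012,-25.102) -> (15.364,-15.825) [heading=274, move]
FD 7.6: (15.364,-15.825) -> (15.894,-23.407) [heading=274, move]
LT 137: heading 274 -> 51
RT 30: heading 51 -> 21
FD 5.5: (15.894,-23.407) -> (21.029,-21.436) [heading=21, move]
Final: pos=(21.029,-21.436), heading=21, 2 segment(s) drawn

Answer: 21.029 -21.436 21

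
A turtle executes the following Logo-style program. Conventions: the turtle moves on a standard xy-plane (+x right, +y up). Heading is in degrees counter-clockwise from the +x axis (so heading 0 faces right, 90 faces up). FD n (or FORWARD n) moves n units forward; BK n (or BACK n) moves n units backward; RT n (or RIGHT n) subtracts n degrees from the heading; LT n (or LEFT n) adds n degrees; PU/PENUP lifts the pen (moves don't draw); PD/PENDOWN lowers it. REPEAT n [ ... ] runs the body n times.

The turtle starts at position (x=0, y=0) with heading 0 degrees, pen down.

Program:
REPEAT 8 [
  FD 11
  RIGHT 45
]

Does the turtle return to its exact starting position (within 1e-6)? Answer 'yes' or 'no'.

Executing turtle program step by step:
Start: pos=(0,0), heading=0, pen down
REPEAT 8 [
  -- iteration 1/8 --
  FD 11: (0,0) -> (11,0) [heading=0, draw]
  RT 45: heading 0 -> 315
  -- iteration 2/8 --
  FD 11: (11,0) -> (18.778,-7.778) [heading=315, draw]
  RT 45: heading 315 -> 270
  -- iteration 3/8 --
  FD 11: (18.778,-7.778) -> (18.778,-18.778) [heading=270, draw]
  RT 45: heading 270 -> 225
  -- iteration 4/8 --
  FD 11: (18.778,-18.778) -> (11,-26.556) [heading=225, draw]
  RT 45: heading 225 -> 180
  -- iteration 5/8 --
  FD 11: (11,-26.556) -> (0,-26.556) [heading=180, draw]
  RT 45: heading 180 -> 135
  -- iteration 6/8 --
  FD 11: (0,-26.556) -> (-7.778,-18.778) [heading=135, draw]
  RT 45: heading 135 -> 90
  -- iteration 7/8 --
  FD 11: (-7.778,-18.778) -> (-7.778,-7.778) [heading=90, draw]
  RT 45: heading 90 -> 45
  -- iteration 8/8 --
  FD 11: (-7.778,-7.778) -> (0,0) [heading=45, draw]
  RT 45: heading 45 -> 0
]
Final: pos=(0,0), heading=0, 8 segment(s) drawn

Start position: (0, 0)
Final position: (0, 0)
Distance = 0; < 1e-6 -> CLOSED

Answer: yes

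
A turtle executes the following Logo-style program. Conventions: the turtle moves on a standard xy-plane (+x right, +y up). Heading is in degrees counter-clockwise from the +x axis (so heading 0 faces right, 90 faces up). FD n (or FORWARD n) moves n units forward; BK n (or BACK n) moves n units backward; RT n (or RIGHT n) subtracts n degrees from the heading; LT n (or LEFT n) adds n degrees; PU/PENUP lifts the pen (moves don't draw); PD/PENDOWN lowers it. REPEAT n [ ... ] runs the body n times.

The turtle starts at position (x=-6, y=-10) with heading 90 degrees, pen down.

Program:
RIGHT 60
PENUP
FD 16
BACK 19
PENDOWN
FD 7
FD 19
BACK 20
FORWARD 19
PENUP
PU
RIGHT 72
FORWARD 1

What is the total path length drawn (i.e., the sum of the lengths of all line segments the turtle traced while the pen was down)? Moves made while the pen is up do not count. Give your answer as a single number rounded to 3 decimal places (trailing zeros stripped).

Answer: 65

Derivation:
Executing turtle program step by step:
Start: pos=(-6,-10), heading=90, pen down
RT 60: heading 90 -> 30
PU: pen up
FD 16: (-6,-10) -> (7.856,-2) [heading=30, move]
BK 19: (7.856,-2) -> (-8.598,-11.5) [heading=30, move]
PD: pen down
FD 7: (-8.598,-11.5) -> (-2.536,-8) [heading=30, draw]
FD 19: (-2.536,-8) -> (13.919,1.5) [heading=30, draw]
BK 20: (13.919,1.5) -> (-3.402,-8.5) [heading=30, draw]
FD 19: (-3.402,-8.5) -> (13.053,1) [heading=30, draw]
PU: pen up
PU: pen up
RT 72: heading 30 -> 318
FD 1: (13.053,1) -> (13.796,0.331) [heading=318, move]
Final: pos=(13.796,0.331), heading=318, 4 segment(s) drawn

Segment lengths:
  seg 1: (-8.598,-11.5) -> (-2.536,-8), length = 7
  seg 2: (-2.536,-8) -> (13.919,1.5), length = 19
  seg 3: (13.919,1.5) -> (-3.402,-8.5), length = 20
  seg 4: (-3.402,-8.5) -> (13.053,1), length = 19
Total = 65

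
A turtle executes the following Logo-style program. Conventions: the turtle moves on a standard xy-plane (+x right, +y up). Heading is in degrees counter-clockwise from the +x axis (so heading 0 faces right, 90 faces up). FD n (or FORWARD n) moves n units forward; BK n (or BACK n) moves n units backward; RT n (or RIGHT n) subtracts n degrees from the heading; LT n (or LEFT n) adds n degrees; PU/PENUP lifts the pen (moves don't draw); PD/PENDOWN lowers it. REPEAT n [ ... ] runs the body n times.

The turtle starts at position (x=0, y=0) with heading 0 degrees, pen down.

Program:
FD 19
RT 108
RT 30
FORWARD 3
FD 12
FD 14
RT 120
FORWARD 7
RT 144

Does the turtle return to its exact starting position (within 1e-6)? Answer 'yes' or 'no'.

Answer: no

Derivation:
Executing turtle program step by step:
Start: pos=(0,0), heading=0, pen down
FD 19: (0,0) -> (19,0) [heading=0, draw]
RT 108: heading 0 -> 252
RT 30: heading 252 -> 222
FD 3: (19,0) -> (16.771,-2.007) [heading=222, draw]
FD 12: (16.771,-2.007) -> (7.853,-10.037) [heading=222, draw]
FD 14: (7.853,-10.037) -> (-2.551,-19.405) [heading=222, draw]
RT 120: heading 222 -> 102
FD 7: (-2.551,-19.405) -> (-4.007,-12.558) [heading=102, draw]
RT 144: heading 102 -> 318
Final: pos=(-4.007,-12.558), heading=318, 5 segment(s) drawn

Start position: (0, 0)
Final position: (-4.007, -12.558)
Distance = 13.181; >= 1e-6 -> NOT closed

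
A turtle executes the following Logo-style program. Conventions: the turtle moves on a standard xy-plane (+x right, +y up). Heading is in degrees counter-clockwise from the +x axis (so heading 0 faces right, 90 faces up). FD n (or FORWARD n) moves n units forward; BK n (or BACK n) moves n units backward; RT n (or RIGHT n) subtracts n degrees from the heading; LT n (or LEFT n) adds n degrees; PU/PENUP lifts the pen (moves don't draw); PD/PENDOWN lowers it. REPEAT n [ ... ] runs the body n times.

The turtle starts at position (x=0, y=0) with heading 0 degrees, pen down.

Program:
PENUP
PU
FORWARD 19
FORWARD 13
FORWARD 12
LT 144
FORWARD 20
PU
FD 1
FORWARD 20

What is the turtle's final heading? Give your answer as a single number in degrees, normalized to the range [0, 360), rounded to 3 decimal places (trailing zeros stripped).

Executing turtle program step by step:
Start: pos=(0,0), heading=0, pen down
PU: pen up
PU: pen up
FD 19: (0,0) -> (19,0) [heading=0, move]
FD 13: (19,0) -> (32,0) [heading=0, move]
FD 12: (32,0) -> (44,0) [heading=0, move]
LT 144: heading 0 -> 144
FD 20: (44,0) -> (27.82,11.756) [heading=144, move]
PU: pen up
FD 1: (27.82,11.756) -> (27.011,12.343) [heading=144, move]
FD 20: (27.011,12.343) -> (10.83,24.099) [heading=144, move]
Final: pos=(10.83,24.099), heading=144, 0 segment(s) drawn

Answer: 144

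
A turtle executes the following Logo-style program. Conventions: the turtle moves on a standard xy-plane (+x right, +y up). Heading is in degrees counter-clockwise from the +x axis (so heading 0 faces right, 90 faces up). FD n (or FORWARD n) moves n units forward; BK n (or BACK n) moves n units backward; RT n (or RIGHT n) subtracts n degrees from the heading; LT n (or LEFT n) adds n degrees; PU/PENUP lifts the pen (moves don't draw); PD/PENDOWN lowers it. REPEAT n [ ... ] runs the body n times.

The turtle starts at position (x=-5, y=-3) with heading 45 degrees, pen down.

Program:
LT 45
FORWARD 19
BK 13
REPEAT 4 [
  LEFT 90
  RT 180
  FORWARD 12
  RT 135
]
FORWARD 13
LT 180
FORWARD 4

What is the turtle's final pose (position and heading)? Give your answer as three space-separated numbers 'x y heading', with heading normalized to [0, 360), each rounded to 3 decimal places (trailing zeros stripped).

Executing turtle program step by step:
Start: pos=(-5,-3), heading=45, pen down
LT 45: heading 45 -> 90
FD 19: (-5,-3) -> (-5,16) [heading=90, draw]
BK 13: (-5,16) -> (-5,3) [heading=90, draw]
REPEAT 4 [
  -- iteration 1/4 --
  LT 90: heading 90 -> 180
  RT 180: heading 180 -> 0
  FD 12: (-5,3) -> (7,3) [heading=0, draw]
  RT 135: heading 0 -> 225
  -- iteration 2/4 --
  LT 90: heading 225 -> 315
  RT 180: heading 315 -> 135
  FD 12: (7,3) -> (-1.485,11.485) [heading=135, draw]
  RT 135: heading 135 -> 0
  -- iteration 3/4 --
  LT 90: heading 0 -> 90
  RT 180: heading 90 -> 270
  FD 12: (-1.485,11.485) -> (-1.485,-0.515) [heading=270, draw]
  RT 135: heading 270 -> 135
  -- iteration 4/4 --
  LT 90: heading 135 -> 225
  RT 180: heading 225 -> 45
  FD 12: (-1.485,-0.515) -> (7,7.971) [heading=45, draw]
  RT 135: heading 45 -> 270
]
FD 13: (7,7.971) -> (7,-5.029) [heading=270, draw]
LT 180: heading 270 -> 90
FD 4: (7,-5.029) -> (7,-1.029) [heading=90, draw]
Final: pos=(7,-1.029), heading=90, 8 segment(s) drawn

Answer: 7 -1.029 90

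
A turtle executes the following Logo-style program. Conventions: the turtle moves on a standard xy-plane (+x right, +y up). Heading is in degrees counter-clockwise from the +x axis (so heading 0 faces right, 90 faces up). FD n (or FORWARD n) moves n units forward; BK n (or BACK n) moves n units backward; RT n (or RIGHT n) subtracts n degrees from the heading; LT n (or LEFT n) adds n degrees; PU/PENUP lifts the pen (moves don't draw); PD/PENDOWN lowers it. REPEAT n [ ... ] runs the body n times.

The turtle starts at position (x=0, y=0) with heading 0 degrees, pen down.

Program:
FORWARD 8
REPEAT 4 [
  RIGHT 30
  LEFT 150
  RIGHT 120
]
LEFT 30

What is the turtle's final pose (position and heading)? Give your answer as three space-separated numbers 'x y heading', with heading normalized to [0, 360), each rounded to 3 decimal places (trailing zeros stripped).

Answer: 8 0 30

Derivation:
Executing turtle program step by step:
Start: pos=(0,0), heading=0, pen down
FD 8: (0,0) -> (8,0) [heading=0, draw]
REPEAT 4 [
  -- iteration 1/4 --
  RT 30: heading 0 -> 330
  LT 150: heading 330 -> 120
  RT 120: heading 120 -> 0
  -- iteration 2/4 --
  RT 30: heading 0 -> 330
  LT 150: heading 330 -> 120
  RT 120: heading 120 -> 0
  -- iteration 3/4 --
  RT 30: heading 0 -> 330
  LT 150: heading 330 -> 120
  RT 120: heading 120 -> 0
  -- iteration 4/4 --
  RT 30: heading 0 -> 330
  LT 150: heading 330 -> 120
  RT 120: heading 120 -> 0
]
LT 30: heading 0 -> 30
Final: pos=(8,0), heading=30, 1 segment(s) drawn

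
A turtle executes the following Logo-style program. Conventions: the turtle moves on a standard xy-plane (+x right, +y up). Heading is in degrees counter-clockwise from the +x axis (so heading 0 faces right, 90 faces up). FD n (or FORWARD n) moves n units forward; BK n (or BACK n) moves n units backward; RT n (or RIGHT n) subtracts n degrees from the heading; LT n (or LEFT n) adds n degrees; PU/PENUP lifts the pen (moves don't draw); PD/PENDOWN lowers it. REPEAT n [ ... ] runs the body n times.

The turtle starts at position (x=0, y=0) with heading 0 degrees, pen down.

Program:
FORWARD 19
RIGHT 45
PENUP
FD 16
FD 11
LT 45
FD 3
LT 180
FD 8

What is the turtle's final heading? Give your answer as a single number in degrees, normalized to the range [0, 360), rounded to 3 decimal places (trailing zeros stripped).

Answer: 180

Derivation:
Executing turtle program step by step:
Start: pos=(0,0), heading=0, pen down
FD 19: (0,0) -> (19,0) [heading=0, draw]
RT 45: heading 0 -> 315
PU: pen up
FD 16: (19,0) -> (30.314,-11.314) [heading=315, move]
FD 11: (30.314,-11.314) -> (38.092,-19.092) [heading=315, move]
LT 45: heading 315 -> 0
FD 3: (38.092,-19.092) -> (41.092,-19.092) [heading=0, move]
LT 180: heading 0 -> 180
FD 8: (41.092,-19.092) -> (33.092,-19.092) [heading=180, move]
Final: pos=(33.092,-19.092), heading=180, 1 segment(s) drawn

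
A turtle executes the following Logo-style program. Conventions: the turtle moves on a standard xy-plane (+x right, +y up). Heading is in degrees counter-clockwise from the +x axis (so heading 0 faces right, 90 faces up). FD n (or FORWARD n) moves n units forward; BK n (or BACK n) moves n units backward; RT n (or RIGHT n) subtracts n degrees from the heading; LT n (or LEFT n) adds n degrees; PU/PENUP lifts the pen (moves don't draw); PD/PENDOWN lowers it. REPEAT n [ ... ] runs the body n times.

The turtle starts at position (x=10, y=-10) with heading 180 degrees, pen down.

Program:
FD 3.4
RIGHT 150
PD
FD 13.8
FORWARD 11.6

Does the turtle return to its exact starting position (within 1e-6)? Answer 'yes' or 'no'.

Answer: no

Derivation:
Executing turtle program step by step:
Start: pos=(10,-10), heading=180, pen down
FD 3.4: (10,-10) -> (6.6,-10) [heading=180, draw]
RT 150: heading 180 -> 30
PD: pen down
FD 13.8: (6.6,-10) -> (18.551,-3.1) [heading=30, draw]
FD 11.6: (18.551,-3.1) -> (28.597,2.7) [heading=30, draw]
Final: pos=(28.597,2.7), heading=30, 3 segment(s) drawn

Start position: (10, -10)
Final position: (28.597, 2.7)
Distance = 22.52; >= 1e-6 -> NOT closed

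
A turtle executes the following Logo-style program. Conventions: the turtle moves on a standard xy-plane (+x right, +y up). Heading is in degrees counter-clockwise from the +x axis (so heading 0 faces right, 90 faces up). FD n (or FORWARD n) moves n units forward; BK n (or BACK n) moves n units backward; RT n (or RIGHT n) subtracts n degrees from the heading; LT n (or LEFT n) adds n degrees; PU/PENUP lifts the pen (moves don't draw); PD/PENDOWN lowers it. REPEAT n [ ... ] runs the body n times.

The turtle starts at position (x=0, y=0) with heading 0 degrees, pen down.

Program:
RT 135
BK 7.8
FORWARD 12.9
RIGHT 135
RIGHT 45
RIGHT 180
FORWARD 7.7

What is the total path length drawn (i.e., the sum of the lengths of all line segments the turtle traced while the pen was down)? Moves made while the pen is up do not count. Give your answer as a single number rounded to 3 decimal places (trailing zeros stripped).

Executing turtle program step by step:
Start: pos=(0,0), heading=0, pen down
RT 135: heading 0 -> 225
BK 7.8: (0,0) -> (5.515,5.515) [heading=225, draw]
FD 12.9: (5.515,5.515) -> (-3.606,-3.606) [heading=225, draw]
RT 135: heading 225 -> 90
RT 45: heading 90 -> 45
RT 180: heading 45 -> 225
FD 7.7: (-3.606,-3.606) -> (-9.051,-9.051) [heading=225, draw]
Final: pos=(-9.051,-9.051), heading=225, 3 segment(s) drawn

Segment lengths:
  seg 1: (0,0) -> (5.515,5.515), length = 7.8
  seg 2: (5.515,5.515) -> (-3.606,-3.606), length = 12.9
  seg 3: (-3.606,-3.606) -> (-9.051,-9.051), length = 7.7
Total = 28.4

Answer: 28.4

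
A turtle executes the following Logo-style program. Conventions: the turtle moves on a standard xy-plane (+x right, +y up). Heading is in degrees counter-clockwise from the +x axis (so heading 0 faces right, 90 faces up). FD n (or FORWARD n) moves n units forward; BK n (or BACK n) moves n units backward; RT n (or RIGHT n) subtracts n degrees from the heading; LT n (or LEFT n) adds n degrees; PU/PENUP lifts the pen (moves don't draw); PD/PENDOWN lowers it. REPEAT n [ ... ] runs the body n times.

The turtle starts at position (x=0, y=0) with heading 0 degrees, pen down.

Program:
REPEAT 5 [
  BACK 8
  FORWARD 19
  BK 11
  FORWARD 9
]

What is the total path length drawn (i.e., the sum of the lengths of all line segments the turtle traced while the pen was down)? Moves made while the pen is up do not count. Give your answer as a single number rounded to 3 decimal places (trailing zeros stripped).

Answer: 235

Derivation:
Executing turtle program step by step:
Start: pos=(0,0), heading=0, pen down
REPEAT 5 [
  -- iteration 1/5 --
  BK 8: (0,0) -> (-8,0) [heading=0, draw]
  FD 19: (-8,0) -> (11,0) [heading=0, draw]
  BK 11: (11,0) -> (0,0) [heading=0, draw]
  FD 9: (0,0) -> (9,0) [heading=0, draw]
  -- iteration 2/5 --
  BK 8: (9,0) -> (1,0) [heading=0, draw]
  FD 19: (1,0) -> (20,0) [heading=0, draw]
  BK 11: (20,0) -> (9,0) [heading=0, draw]
  FD 9: (9,0) -> (18,0) [heading=0, draw]
  -- iteration 3/5 --
  BK 8: (18,0) -> (10,0) [heading=0, draw]
  FD 19: (10,0) -> (29,0) [heading=0, draw]
  BK 11: (29,0) -> (18,0) [heading=0, draw]
  FD 9: (18,0) -> (27,0) [heading=0, draw]
  -- iteration 4/5 --
  BK 8: (27,0) -> (19,0) [heading=0, draw]
  FD 19: (19,0) -> (38,0) [heading=0, draw]
  BK 11: (38,0) -> (27,0) [heading=0, draw]
  FD 9: (27,0) -> (36,0) [heading=0, draw]
  -- iteration 5/5 --
  BK 8: (36,0) -> (28,0) [heading=0, draw]
  FD 19: (28,0) -> (47,0) [heading=0, draw]
  BK 11: (47,0) -> (36,0) [heading=0, draw]
  FD 9: (36,0) -> (45,0) [heading=0, draw]
]
Final: pos=(45,0), heading=0, 20 segment(s) drawn

Segment lengths:
  seg 1: (0,0) -> (-8,0), length = 8
  seg 2: (-8,0) -> (11,0), length = 19
  seg 3: (11,0) -> (0,0), length = 11
  seg 4: (0,0) -> (9,0), length = 9
  seg 5: (9,0) -> (1,0), length = 8
  seg 6: (1,0) -> (20,0), length = 19
  seg 7: (20,0) -> (9,0), length = 11
  seg 8: (9,0) -> (18,0), length = 9
  seg 9: (18,0) -> (10,0), length = 8
  seg 10: (10,0) -> (29,0), length = 19
  seg 11: (29,0) -> (18,0), length = 11
  seg 12: (18,0) -> (27,0), length = 9
  seg 13: (27,0) -> (19,0), length = 8
  seg 14: (19,0) -> (38,0), length = 19
  seg 15: (38,0) -> (27,0), length = 11
  seg 16: (27,0) -> (36,0), length = 9
  seg 17: (36,0) -> (28,0), length = 8
  seg 18: (28,0) -> (47,0), length = 19
  seg 19: (47,0) -> (36,0), length = 11
  seg 20: (36,0) -> (45,0), length = 9
Total = 235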